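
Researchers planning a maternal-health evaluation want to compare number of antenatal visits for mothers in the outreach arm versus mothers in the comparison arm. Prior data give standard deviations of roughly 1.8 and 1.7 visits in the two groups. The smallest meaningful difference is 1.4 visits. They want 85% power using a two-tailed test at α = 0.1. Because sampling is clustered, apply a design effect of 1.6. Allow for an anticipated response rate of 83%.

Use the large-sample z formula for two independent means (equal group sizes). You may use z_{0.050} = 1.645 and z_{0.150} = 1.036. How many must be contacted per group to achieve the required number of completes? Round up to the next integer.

n = (z_{α/2} + z_β)² · (σ₁² + σ₂²) / δ²
  = (1.645 + 1.036)² · (1.8² + 1.7² = 6.13) / 1.4²
  = 7.1878 · 6.13 / 1.96
  = 22.48
Design effect: 1.6 × 22.48 = 35.97.
Adjust for 83% response: 35.97 / 0.83 = 43.34.
Round up → n = 44 per group.

n = 44 per group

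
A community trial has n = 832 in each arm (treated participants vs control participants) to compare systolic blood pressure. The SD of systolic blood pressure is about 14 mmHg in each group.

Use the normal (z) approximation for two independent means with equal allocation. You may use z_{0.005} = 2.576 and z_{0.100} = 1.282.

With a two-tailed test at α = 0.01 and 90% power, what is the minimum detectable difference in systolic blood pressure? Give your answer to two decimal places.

δ = (z_{α/2} + z_β) · √((σ₁²+σ₂²)/n)
  = (2.576 + 1.282) · √(392/832)
  = 3.858 · √0.47115
  = 3.858 · 0.6864
  = 2.6482

Minimum detectable difference ≈ 2.65 mmHg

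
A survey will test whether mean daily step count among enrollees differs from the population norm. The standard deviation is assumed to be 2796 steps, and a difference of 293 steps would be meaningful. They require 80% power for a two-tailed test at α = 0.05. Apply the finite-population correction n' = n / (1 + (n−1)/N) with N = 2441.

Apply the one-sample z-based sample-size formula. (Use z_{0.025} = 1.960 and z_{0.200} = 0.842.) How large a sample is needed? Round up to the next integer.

n = 554

n = (z_{α/2} + z_β)² · σ² / δ²
  = (1.960 + 0.842)² · 2796² / 293²
  = 7.8512 · 7817616 / 85849
  = 714.95
Finite-population correction (N = 2441): 714.95 / (1 + (714.95 − 1)/2441) = 553.16.
Round up → n = 554.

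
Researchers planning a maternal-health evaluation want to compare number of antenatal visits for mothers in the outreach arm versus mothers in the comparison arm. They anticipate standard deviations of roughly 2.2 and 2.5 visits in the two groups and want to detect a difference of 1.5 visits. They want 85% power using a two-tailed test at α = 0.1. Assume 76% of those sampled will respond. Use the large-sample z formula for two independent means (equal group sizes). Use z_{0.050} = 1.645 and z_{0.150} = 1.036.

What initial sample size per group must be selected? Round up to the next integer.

n = (z_{α/2} + z_β)² · (σ₁² + σ₂²) / δ²
  = (1.645 + 1.036)² · (2.2² + 2.5² = 11.09) / 1.5²
  = 7.1878 · 11.09 / 2.25
  = 35.43
Adjust for 76% response: 35.43 / 0.76 = 46.62.
Round up → n = 47 per group.

n = 47 per group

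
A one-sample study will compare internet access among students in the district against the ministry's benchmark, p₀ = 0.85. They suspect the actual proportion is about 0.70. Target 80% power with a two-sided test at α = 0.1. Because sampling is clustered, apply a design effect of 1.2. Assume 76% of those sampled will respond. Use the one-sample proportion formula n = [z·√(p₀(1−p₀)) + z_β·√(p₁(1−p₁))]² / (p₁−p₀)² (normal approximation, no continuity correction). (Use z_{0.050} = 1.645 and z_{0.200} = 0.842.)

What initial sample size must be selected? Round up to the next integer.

n = 67

n = [z_{α/2}·√(p₀q₀) + z_β·√(p₁q₁)]² / (p₁ − p₀)²
  = [1.645·√(0.85·0.15) + 0.842·√(0.70·0.30)]² / (-0.15)²
  = [1.645·0.3571 + 0.842·0.4583]² / 0.0225
  = [0.9732]² / 0.0225
  = 42.10
Design effect: 1.2 × 42.10 = 50.52.
Adjust for 76% response: 50.52 / 0.76 = 66.47.
Round up → n = 67.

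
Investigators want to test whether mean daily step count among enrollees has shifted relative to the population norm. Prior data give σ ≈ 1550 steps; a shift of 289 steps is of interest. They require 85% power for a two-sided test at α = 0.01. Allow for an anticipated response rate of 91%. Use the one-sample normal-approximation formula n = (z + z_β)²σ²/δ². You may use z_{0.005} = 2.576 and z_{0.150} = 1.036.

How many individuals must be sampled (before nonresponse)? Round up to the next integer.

n = (z_{α/2} + z_β)² · σ² / δ²
  = (2.576 + 1.036)² · 1550² / 289²
  = 13.0465 · 2402500 / 83521
  = 375.29
Adjust for 91% response: 375.29 / 0.91 = 412.40.
Round up → n = 413.

n = 413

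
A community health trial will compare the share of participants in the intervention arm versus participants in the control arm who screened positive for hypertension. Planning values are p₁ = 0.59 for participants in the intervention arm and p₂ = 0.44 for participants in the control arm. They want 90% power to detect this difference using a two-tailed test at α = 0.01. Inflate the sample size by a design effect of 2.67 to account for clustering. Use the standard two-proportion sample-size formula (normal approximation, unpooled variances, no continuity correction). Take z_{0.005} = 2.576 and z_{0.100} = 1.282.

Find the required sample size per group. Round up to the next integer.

n = 863 per group

n = (z_{α/2} + z_β)² · [p₁(1−p₁) + p₂(1−p₂)] / (p₁ − p₂)²
  = (2.576 + 1.282)² · (0.59·0.41 + 0.44·0.56) / (0.15)²
  = (3.858)² · (0.2419 + 0.2464) / 0.0225
  = 14.8842 · 0.4883 / 0.0225
  = 323.02
Design effect: 2.67 × 323.02 = 862.46.
Round up → n = 863 per group.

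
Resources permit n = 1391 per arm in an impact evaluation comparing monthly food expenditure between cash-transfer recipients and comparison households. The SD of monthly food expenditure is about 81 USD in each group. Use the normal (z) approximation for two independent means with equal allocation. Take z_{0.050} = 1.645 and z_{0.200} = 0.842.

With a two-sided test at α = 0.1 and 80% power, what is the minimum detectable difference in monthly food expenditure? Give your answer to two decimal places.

δ = (z_{α/2} + z_β) · √((σ₁²+σ₂²)/n)
  = (1.645 + 0.842) · √(13122/1391)
  = 2.487 · √9.4335
  = 2.487 · 3.0714
  = 7.6386

Minimum detectable difference ≈ 7.64 USD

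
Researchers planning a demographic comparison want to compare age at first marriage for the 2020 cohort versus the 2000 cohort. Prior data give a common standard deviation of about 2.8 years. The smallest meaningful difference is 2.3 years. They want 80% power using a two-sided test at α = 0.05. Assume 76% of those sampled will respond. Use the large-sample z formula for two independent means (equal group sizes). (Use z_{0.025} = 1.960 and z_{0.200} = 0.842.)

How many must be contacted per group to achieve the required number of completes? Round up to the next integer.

n = 31 per group

n = (z_{α/2} + z_β)² · (σ₁² + σ₂²) / δ²
  = (1.960 + 0.842)² · (2·2.8² = 15.68) / 2.3²
  = 7.8512 · 15.68 / 5.29
  = 23.27
Adjust for 76% response: 23.27 / 0.76 = 30.62.
Round up → n = 31 per group.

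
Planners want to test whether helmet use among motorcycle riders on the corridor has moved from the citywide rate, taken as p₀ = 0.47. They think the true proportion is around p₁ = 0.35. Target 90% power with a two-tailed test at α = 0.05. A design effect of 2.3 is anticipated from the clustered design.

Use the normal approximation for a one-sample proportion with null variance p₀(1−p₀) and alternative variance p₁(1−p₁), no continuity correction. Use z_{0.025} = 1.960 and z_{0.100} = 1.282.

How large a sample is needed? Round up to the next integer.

n = 404

n = [z_{α/2}·√(p₀q₀) + z_β·√(p₁q₁)]² / (p₁ − p₀)²
  = [1.960·√(0.47·0.53) + 1.282·√(0.35·0.65)]² / (-0.12)²
  = [1.960·0.4991 + 1.282·0.4770]² / 0.0144
  = [1.5897]² / 0.0144
  = 175.50
Design effect: 2.3 × 175.50 = 403.65.
Round up → n = 404.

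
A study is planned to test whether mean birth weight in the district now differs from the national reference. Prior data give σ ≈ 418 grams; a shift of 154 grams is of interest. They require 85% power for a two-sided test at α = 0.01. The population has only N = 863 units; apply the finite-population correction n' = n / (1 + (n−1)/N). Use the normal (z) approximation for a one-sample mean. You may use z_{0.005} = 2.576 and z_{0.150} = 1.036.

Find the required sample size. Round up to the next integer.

n = (z_{α/2} + z_β)² · σ² / δ²
  = (2.576 + 1.036)² · 418² / 154²
  = 13.0465 · 174724 / 23716
  = 96.12
Finite-population correction (N = 863): 96.12 / (1 + (96.12 − 1)/863) = 86.58.
Round up → n = 87.

n = 87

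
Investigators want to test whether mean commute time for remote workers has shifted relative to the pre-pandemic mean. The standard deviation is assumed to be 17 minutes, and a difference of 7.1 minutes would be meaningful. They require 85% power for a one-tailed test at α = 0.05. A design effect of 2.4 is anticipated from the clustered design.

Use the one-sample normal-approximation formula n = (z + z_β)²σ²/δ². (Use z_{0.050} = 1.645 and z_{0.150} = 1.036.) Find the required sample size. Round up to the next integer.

n = (z_α + z_β)² · σ² / δ²
  = (1.645 + 1.036)² · 17² / 7.1²
  = 7.1878 · 289 / 50.41
  = 41.21
Design effect: 2.4 × 41.21 = 98.90.
Round up → n = 99.

n = 99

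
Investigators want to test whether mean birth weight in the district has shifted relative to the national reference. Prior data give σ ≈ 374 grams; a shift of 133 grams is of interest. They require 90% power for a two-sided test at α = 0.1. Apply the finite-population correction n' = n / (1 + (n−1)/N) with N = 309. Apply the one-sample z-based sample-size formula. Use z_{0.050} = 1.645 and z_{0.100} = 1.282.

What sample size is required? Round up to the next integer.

n = 56

n = (z_{α/2} + z_β)² · σ² / δ²
  = (1.645 + 1.282)² · 374² / 133²
  = 8.5673 · 139876 / 17689
  = 67.75
Finite-population correction (N = 309): 67.75 / (1 + (67.75 − 1)/309) = 55.71.
Round up → n = 56.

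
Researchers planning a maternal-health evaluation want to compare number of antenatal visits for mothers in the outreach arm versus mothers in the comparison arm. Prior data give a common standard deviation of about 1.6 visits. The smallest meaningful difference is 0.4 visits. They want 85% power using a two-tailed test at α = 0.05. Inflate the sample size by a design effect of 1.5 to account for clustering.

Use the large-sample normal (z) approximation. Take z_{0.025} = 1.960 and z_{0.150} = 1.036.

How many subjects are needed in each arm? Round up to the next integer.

n = 431 per group

n = (z_{α/2} + z_β)² · (σ₁² + σ₂²) / δ²
  = (1.960 + 1.036)² · (2·1.6² = 5.12) / 0.4²
  = 8.9760 · 5.12 / 0.16
  = 287.23
Design effect: 1.5 × 287.23 = 430.85.
Round up → n = 431 per group.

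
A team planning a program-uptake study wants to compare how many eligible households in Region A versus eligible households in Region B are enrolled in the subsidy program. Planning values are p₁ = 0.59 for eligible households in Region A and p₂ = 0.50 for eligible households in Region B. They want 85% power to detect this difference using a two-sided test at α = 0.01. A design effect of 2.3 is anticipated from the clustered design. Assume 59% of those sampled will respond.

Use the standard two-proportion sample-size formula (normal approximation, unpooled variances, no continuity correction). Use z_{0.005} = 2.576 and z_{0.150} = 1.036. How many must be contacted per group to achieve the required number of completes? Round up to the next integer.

n = 3089 per group

n = (z_{α/2} + z_β)² · [p₁(1−p₁) + p₂(1−p₂)] / (p₁ − p₂)²
  = (2.576 + 1.036)² · (0.59·0.41 + 0.50·0.50) / (0.09)²
  = (3.612)² · (0.2419 + 0.2500) / 0.0081
  = 13.0465 · 0.4919 / 0.0081
  = 792.30
Design effect: 2.3 × 792.30 = 1822.28.
Adjust for 59% response: 1822.28 / 0.59 = 3088.61.
Round up → n = 3089 per group.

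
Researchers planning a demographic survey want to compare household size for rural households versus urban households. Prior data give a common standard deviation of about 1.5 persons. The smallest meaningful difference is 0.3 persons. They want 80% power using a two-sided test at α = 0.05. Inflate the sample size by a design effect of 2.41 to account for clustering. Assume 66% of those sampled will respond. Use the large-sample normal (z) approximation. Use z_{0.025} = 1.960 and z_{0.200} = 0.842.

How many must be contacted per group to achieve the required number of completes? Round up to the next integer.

n = (z_{α/2} + z_β)² · (σ₁² + σ₂²) / δ²
  = (1.960 + 0.842)² · (2·1.5² = 4.5) / 0.3²
  = 7.8512 · 4.5 / 0.09
  = 392.56
Design effect: 2.41 × 392.56 = 946.07.
Adjust for 66% response: 946.07 / 0.66 = 1433.44.
Round up → n = 1434 per group.

n = 1434 per group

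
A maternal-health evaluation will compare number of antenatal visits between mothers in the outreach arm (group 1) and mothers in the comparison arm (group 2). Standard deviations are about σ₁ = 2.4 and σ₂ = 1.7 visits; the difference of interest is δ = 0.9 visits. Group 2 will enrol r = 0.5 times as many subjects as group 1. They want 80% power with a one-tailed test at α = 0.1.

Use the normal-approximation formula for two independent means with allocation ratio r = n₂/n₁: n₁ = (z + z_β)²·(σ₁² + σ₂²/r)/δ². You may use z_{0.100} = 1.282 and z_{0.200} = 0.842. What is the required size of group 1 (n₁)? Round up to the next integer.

n₁ = 65

n₁ = (z_α + z_β)² · (σ₁² + σ₂²/r) / δ²
   = (1.282 + 0.842)² · (2.4² + 1.7²/0.5) / 0.9²
   = 4.5114 · (5.76 + 5.78) / 0.81
   = 4.5114 · 11.54 / 0.81
   = 64.27
Round up → n₁ = 65; n₂ = r·n₁ = 0.5 × 65 = 33.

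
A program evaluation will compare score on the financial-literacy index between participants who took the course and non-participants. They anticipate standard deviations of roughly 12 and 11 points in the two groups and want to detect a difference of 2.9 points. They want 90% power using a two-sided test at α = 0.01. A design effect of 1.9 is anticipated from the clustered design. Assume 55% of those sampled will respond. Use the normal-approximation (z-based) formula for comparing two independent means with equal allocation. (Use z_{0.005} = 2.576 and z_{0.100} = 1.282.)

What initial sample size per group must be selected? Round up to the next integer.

n = (z_{α/2} + z_β)² · (σ₁² + σ₂²) / δ²
  = (2.576 + 1.282)² · (12² + 11² = 265) / 2.9²
  = 14.8842 · 265 / 8.41
  = 469.00
Design effect: 1.9 × 469.00 = 891.10.
Adjust for 55% response: 891.10 / 0.55 = 1620.19.
Round up → n = 1621 per group.

n = 1621 per group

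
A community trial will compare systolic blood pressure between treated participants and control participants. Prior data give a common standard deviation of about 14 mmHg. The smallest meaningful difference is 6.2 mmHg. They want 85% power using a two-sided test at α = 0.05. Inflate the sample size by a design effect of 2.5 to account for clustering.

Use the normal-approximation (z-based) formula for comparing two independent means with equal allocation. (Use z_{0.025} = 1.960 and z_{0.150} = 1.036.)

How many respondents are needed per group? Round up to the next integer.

n = (z_{α/2} + z_β)² · (σ₁² + σ₂²) / δ²
  = (1.960 + 1.036)² · (2·14² = 392) / 6.2²
  = 8.9760 · 392 / 38.44
  = 91.53
Design effect: 2.5 × 91.53 = 228.84.
Round up → n = 229 per group.

n = 229 per group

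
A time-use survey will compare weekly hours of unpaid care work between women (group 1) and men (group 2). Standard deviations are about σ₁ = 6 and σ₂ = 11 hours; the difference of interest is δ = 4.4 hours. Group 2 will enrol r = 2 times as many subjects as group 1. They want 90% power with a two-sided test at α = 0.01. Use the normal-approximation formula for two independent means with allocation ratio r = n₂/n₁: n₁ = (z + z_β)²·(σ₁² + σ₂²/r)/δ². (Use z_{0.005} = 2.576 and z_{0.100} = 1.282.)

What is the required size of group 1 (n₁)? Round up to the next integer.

n₁ = (z_{α/2} + z_β)² · (σ₁² + σ₂²/r) / δ²
   = (2.576 + 1.282)² · (6² + 11²/2) / 4.4²
   = 14.8842 · (36 + 60.5) / 19.36
   = 14.8842 · 96.5 / 19.36
   = 74.19
Round up → n₁ = 75; n₂ = r·n₁ = 2 × 75 = 150.

n₁ = 75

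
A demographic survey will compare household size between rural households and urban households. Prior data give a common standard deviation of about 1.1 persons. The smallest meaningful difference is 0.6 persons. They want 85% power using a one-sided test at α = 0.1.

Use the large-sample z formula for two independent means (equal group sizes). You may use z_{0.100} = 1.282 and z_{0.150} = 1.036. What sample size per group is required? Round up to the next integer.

n = 37 per group

n = (z_α + z_β)² · (σ₁² + σ₂²) / δ²
  = (1.282 + 1.036)² · (2·1.1² = 2.42) / 0.6²
  = 5.3731 · 2.42 / 0.36
  = 36.12
Round up → n = 37 per group.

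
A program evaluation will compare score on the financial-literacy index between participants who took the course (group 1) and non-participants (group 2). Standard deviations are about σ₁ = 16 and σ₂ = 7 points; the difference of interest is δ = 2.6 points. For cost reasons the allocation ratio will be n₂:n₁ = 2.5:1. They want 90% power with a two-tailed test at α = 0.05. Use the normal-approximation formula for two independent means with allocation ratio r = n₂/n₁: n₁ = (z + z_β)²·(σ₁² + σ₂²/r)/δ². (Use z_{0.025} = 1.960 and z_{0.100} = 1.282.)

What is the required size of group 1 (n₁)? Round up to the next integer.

n₁ = (z_{α/2} + z_β)² · (σ₁² + σ₂²/r) / δ²
   = (1.960 + 1.282)² · (16² + 7²/2.5) / 2.6²
   = 10.5106 · (256 + 19.6) / 6.76
   = 10.5106 · 275.6 / 6.76
   = 428.51
Round up → n₁ = 429; n₂ = r·n₁ = 2.5 × 429 = 1073.

n₁ = 429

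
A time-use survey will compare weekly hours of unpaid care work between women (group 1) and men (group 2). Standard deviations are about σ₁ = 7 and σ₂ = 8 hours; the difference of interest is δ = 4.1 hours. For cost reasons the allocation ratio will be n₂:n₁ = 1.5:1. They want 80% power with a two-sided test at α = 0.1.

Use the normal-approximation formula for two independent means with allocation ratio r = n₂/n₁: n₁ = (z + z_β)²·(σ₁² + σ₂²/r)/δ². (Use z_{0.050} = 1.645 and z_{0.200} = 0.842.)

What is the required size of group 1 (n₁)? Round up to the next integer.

n₁ = (z_{α/2} + z_β)² · (σ₁² + σ₂²/r) / δ²
   = (1.645 + 0.842)² · (7² + 8²/1.5) / 4.1²
   = 6.1852 · (49 + 42.6667) / 16.81
   = 6.1852 · 91.6667 / 16.81
   = 33.73
Round up → n₁ = 34; n₂ = r·n₁ = 1.5 × 34 = 51.

n₁ = 34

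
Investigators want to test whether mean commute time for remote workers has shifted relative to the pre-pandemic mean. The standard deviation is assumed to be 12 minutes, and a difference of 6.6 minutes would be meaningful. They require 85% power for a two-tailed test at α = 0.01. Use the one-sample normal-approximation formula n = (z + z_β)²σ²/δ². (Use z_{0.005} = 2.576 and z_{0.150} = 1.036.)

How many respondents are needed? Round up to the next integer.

n = (z_{α/2} + z_β)² · σ² / δ²
  = (2.576 + 1.036)² · 12² / 6.6²
  = 13.0465 · 144 / 43.56
  = 43.13
Round up → n = 44.

n = 44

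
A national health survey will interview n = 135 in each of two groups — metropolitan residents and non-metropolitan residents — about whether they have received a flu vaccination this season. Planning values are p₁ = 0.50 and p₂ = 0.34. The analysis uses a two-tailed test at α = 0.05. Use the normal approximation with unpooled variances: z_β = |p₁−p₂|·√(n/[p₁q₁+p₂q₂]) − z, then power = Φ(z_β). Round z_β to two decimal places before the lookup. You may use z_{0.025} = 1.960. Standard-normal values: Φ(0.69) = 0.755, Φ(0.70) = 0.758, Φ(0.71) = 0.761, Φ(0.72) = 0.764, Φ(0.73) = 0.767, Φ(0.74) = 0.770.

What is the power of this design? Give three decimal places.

Power ≈ 0.770

z_β = |p₁−p₂|·√(n/[p₁q₁+p₂q₂]) − z_{α/2}
    = 0.16 · √(135/0.4744) − 1.960
    = 0.16 · 16.8692 − 1.960
    = 2.6991 − 1.960 = 0.7391 → 0.74
Power = Φ(0.74) = 0.770.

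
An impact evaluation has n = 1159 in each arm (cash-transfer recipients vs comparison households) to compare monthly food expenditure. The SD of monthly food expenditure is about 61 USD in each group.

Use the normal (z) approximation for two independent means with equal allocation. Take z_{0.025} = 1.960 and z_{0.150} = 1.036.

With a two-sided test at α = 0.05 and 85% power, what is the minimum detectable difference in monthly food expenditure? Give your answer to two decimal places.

Minimum detectable difference ≈ 7.59 USD

δ = (z_{α/2} + z_β) · √((σ₁²+σ₂²)/n)
  = (1.960 + 1.036) · √(7442/1159)
  = 2.996 · √6.4211
  = 2.996 · 2.5340
  = 7.5918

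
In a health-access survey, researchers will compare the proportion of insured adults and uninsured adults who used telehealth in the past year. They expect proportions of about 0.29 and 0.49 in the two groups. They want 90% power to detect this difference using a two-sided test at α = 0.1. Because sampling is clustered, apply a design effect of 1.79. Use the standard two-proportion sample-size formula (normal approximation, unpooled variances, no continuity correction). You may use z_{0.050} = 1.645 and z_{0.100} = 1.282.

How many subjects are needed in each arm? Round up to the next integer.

n = (z_{α/2} + z_β)² · [p₁(1−p₁) + p₂(1−p₂)] / (p₁ − p₂)²
  = (1.645 + 1.282)² · (0.29·0.71 + 0.49·0.51) / (-0.20)²
  = (2.927)² · (0.2059 + 0.2499) / 0.0400
  = 8.5673 · 0.4558 / 0.0400
  = 97.62
Design effect: 1.79 × 97.62 = 174.75.
Round up → n = 175 per group.

n = 175 per group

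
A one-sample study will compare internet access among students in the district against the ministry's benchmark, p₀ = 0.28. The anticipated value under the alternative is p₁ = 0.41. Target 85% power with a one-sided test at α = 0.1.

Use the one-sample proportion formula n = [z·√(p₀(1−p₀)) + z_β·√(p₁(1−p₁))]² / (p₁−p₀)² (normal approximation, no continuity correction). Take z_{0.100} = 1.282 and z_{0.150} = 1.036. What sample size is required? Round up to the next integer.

n = 70

n = [z_α·√(p₀q₀) + z_β·√(p₁q₁)]² / (p₁ − p₀)²
  = [1.282·√(0.28·0.72) + 1.036·√(0.41·0.59)]² / (0.13)²
  = [1.282·0.4490 + 1.036·0.4918]² / 0.0169
  = [1.0852]² / 0.0169
  = 69.68
Round up → n = 70.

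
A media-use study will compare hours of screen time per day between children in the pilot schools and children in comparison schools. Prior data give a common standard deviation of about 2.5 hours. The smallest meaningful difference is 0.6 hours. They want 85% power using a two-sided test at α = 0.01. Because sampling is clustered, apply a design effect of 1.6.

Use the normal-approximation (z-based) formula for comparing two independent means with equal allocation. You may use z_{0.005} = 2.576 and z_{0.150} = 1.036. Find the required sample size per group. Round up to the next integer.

n = (z_{α/2} + z_β)² · (σ₁² + σ₂²) / δ²
  = (2.576 + 1.036)² · (2·2.5² = 12.5) / 0.6²
  = 13.0465 · 12.5 / 0.36
  = 453.01
Design effect: 1.6 × 453.01 = 724.81.
Round up → n = 725 per group.

n = 725 per group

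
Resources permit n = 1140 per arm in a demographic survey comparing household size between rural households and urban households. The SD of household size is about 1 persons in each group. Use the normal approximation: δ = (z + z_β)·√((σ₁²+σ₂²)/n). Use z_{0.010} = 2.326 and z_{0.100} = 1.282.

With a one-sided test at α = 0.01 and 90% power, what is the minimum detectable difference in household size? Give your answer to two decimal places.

δ = (z_α + z_β) · √((σ₁²+σ₂²)/n)
  = (2.326 + 1.282) · √(2/1140)
  = 3.608 · √0.00175
  = 3.608 · 0.0419
  = 0.1511

Minimum detectable difference ≈ 0.15 persons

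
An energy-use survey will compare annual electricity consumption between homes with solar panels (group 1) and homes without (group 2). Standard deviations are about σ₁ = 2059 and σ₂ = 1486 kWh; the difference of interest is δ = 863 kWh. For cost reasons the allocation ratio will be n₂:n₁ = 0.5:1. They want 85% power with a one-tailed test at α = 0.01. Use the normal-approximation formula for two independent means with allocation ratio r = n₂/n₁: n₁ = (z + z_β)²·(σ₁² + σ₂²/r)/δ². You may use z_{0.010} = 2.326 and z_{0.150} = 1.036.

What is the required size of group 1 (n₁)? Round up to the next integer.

n₁ = (z_α + z_β)² · (σ₁² + σ₂²/r) / δ²
   = (2.326 + 1.036)² · (2059² + 1486²/0.5) / 863²
   = 11.3030 · (4239481 + 4416392) / 744769
   = 11.3030 · 8655873 / 744769
   = 131.37
Round up → n₁ = 132; n₂ = r·n₁ = 0.5 × 132 = 66.

n₁ = 132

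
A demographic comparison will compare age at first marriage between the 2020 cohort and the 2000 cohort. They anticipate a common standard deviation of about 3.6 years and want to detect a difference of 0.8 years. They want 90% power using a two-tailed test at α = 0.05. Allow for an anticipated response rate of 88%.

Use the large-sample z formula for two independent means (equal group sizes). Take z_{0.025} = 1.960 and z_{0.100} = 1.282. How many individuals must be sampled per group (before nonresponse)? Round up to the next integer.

n = 484 per group

n = (z_{α/2} + z_β)² · (σ₁² + σ₂²) / δ²
  = (1.960 + 1.282)² · (2·3.6² = 25.92) / 0.8²
  = 10.5106 · 25.92 / 0.64
  = 425.68
Adjust for 88% response: 425.68 / 0.88 = 483.72.
Round up → n = 484 per group.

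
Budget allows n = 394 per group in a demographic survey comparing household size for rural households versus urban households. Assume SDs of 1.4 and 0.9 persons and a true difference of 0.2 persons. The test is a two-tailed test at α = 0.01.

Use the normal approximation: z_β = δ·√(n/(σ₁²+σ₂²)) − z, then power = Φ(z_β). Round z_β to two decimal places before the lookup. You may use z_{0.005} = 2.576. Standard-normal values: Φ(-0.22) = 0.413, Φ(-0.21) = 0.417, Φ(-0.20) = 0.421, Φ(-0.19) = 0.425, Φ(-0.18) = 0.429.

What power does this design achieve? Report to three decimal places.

z_β = δ·√(n/(σ₁²+σ₂²)) − z_{α/2}
    = 0.2 · √(394/2.77) − 2.576
    = 0.2 · 11.92637 − 2.576
    = 2.3853 − 2.576 = -0.1907 → -0.19
Power = Φ(-0.19) = 0.425.

Power ≈ 0.425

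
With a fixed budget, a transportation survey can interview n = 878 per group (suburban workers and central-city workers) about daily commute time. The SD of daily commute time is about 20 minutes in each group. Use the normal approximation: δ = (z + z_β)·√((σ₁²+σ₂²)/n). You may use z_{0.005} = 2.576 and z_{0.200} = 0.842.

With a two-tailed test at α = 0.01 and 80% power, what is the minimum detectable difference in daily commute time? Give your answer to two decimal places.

Minimum detectable difference ≈ 3.26 minutes

δ = (z_{α/2} + z_β) · √((σ₁²+σ₂²)/n)
  = (2.576 + 0.842) · √(800/878)
  = 3.418 · √0.91116
  = 3.418 · 0.9545
  = 3.2626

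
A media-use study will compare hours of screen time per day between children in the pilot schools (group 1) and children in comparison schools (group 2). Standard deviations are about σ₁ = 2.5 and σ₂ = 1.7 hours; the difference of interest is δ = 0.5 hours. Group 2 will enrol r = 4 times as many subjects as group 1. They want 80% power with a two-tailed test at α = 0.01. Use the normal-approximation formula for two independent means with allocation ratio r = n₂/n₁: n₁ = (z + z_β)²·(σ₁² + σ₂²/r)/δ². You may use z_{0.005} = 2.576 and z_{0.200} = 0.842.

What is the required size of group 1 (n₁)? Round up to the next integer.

n₁ = 326

n₁ = (z_{α/2} + z_β)² · (σ₁² + σ₂²/r) / δ²
   = (2.576 + 0.842)² · (2.5² + 1.7²/4) / 0.5²
   = 11.6827 · (6.25 + 0.7225) / 0.25
   = 11.6827 · 6.9725 / 0.25
   = 325.83
Round up → n₁ = 326; n₂ = r·n₁ = 4 × 326 = 1304.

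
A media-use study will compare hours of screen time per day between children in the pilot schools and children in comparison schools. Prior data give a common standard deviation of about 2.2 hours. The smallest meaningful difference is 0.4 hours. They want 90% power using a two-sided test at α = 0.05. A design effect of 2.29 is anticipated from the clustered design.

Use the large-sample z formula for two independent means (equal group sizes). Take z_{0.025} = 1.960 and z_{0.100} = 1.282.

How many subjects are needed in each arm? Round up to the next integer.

n = (z_{α/2} + z_β)² · (σ₁² + σ₂²) / δ²
  = (1.960 + 1.282)² · (2·2.2² = 9.68) / 0.4²
  = 10.5106 · 9.68 / 0.16
  = 635.89
Design effect: 2.29 × 635.89 = 1456.19.
Round up → n = 1457 per group.

n = 1457 per group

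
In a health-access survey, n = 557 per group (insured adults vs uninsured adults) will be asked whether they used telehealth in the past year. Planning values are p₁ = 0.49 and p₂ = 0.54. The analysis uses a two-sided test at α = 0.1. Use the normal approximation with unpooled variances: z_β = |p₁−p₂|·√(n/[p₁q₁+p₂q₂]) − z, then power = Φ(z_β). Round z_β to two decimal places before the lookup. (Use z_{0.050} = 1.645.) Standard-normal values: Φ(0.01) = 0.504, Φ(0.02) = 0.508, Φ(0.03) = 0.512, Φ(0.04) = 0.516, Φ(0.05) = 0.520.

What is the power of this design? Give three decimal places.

Power ≈ 0.512

z_β = |p₁−p₂|·√(n/[p₁q₁+p₂q₂]) − z_{α/2}
    = 0.05 · √(557/0.4983) − 1.645
    = 0.05 · 33.4335 − 1.645
    = 1.6717 − 1.645 = 0.0267 → 0.03
Power = Φ(0.03) = 0.512.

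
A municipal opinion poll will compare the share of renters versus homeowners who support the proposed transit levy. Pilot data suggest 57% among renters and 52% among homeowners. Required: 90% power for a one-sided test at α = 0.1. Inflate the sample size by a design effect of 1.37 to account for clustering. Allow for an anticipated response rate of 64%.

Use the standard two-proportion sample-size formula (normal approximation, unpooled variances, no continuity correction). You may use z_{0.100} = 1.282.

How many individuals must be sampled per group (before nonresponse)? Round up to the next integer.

n = 2785 per group

n = (z_α + z_β)² · [p₁(1−p₁) + p₂(1−p₂)] / (p₁ − p₂)²
  = (1.282 + 1.282)² · (0.57·0.43 + 0.52·0.48) / (0.05)²
  = (2.564)² · (0.2451 + 0.2496) / 0.0025
  = 6.5741 · 0.4947 / 0.0025
  = 1300.88
Design effect: 1.37 × 1300.88 = 1782.21.
Adjust for 64% response: 1782.21 / 0.64 = 2784.70.
Round up → n = 2785 per group.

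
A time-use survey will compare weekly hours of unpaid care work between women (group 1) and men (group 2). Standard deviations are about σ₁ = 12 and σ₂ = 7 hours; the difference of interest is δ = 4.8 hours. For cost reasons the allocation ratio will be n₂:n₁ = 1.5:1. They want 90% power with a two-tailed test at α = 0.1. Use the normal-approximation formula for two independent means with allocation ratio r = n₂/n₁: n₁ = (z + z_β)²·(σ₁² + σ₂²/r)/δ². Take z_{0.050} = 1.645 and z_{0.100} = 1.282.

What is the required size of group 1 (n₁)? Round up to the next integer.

n₁ = 66

n₁ = (z_{α/2} + z_β)² · (σ₁² + σ₂²/r) / δ²
   = (1.645 + 1.282)² · (12² + 7²/1.5) / 4.8²
   = 8.5673 · (144 + 32.6667) / 23.04
   = 8.5673 · 176.6667 / 23.04
   = 65.69
Round up → n₁ = 66; n₂ = r·n₁ = 1.5 × 66 = 99.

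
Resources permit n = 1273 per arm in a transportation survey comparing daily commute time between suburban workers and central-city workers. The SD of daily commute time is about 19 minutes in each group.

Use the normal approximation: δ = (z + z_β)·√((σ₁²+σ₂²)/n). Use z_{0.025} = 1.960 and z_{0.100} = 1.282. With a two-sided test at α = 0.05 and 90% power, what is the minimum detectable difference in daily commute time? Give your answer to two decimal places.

δ = (z_{α/2} + z_β) · √((σ₁²+σ₂²)/n)
  = (1.960 + 1.282) · √(722/1273)
  = 3.242 · √0.56716
  = 3.242 · 0.7531
  = 2.4416

Minimum detectable difference ≈ 2.44 minutes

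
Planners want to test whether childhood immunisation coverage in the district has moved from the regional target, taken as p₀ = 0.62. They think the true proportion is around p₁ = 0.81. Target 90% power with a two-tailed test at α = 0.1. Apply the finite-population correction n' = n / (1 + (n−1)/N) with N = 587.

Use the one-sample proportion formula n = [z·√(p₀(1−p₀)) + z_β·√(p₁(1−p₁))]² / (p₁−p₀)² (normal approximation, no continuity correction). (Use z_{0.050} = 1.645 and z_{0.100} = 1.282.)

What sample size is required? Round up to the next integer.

n = 44

n = [z_{α/2}·√(p₀q₀) + z_β·√(p₁q₁)]² / (p₁ − p₀)²
  = [1.645·√(0.62·0.38) + 1.282·√(0.81·0.19)]² / (0.19)²
  = [1.645·0.4854 + 1.282·0.3923]² / 0.0361
  = [1.3014]² / 0.0361
  = 46.91
Finite-population correction (N = 587): 46.91 / (1 + (46.91 − 1)/587) = 43.51.
Round up → n = 44.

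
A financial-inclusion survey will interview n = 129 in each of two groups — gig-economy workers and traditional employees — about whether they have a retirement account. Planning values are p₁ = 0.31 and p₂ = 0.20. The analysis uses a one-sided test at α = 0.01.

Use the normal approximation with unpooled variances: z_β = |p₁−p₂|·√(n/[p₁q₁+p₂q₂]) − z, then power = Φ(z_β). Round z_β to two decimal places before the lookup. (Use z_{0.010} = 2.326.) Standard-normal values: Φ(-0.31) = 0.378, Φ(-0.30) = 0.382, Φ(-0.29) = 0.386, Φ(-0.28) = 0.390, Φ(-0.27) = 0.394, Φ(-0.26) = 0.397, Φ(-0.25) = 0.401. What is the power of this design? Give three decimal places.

Power ≈ 0.390

z_β = |p₁−p₂|·√(n/[p₁q₁+p₂q₂]) − z_α
    = 0.11 · √(129/0.3739) − 2.326
    = 0.11 · 18.5745 − 2.326
    = 2.0432 − 2.326 = -0.2828 → -0.28
Power = Φ(-0.28) = 0.390.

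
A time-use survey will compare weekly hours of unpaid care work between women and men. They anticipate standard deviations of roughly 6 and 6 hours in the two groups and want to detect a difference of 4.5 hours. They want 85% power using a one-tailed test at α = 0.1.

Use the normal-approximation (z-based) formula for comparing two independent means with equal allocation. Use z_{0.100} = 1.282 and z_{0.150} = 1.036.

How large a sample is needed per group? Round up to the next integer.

n = 20 per group

n = (z_α + z_β)² · (σ₁² + σ₂²) / δ²
  = (1.282 + 1.036)² · (6² + 6² = 72) / 4.5²
  = 5.3731 · 72 / 20.25
  = 19.10
Round up → n = 20 per group.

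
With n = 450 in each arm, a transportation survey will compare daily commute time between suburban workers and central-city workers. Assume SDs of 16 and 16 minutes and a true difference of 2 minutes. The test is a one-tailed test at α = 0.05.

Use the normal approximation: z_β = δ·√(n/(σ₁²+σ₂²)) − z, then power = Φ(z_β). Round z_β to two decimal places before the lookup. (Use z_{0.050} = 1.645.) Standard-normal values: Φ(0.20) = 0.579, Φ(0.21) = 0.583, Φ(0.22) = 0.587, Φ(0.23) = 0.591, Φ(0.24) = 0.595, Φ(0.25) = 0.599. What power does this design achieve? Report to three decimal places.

z_β = δ·√(n/(σ₁²+σ₂²)) − z_α
    = 2 · √(450/512) − 1.645
    = 2 · 0.93750 − 1.645
    = 1.8750 − 1.645 = 0.2300 → 0.23
Power = Φ(0.23) = 0.591.

Power ≈ 0.591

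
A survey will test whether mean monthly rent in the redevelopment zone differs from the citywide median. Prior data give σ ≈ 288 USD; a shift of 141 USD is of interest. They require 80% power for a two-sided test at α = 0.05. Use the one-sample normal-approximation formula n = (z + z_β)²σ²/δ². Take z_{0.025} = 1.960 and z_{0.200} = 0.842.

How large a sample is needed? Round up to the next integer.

n = (z_{α/2} + z_β)² · σ² / δ²
  = (1.960 + 0.842)² · 288² / 141²
  = 7.8512 · 82944 / 19881
  = 32.76
Round up → n = 33.

n = 33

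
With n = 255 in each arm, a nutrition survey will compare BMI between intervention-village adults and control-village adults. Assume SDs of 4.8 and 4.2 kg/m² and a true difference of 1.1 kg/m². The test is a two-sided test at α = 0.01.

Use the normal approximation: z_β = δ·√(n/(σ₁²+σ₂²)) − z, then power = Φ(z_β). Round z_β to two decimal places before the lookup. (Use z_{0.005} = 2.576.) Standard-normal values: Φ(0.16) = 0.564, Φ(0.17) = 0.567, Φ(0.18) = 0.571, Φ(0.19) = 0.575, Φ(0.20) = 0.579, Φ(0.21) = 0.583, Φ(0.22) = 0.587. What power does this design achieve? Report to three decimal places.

Power ≈ 0.571

z_β = δ·√(n/(σ₁²+σ₂²)) − z_{α/2}
    = 1.1 · √(255/40.68) − 2.576
    = 1.1 · 2.50368 − 2.576
    = 2.7541 − 2.576 = 0.1781 → 0.18
Power = Φ(0.18) = 0.571.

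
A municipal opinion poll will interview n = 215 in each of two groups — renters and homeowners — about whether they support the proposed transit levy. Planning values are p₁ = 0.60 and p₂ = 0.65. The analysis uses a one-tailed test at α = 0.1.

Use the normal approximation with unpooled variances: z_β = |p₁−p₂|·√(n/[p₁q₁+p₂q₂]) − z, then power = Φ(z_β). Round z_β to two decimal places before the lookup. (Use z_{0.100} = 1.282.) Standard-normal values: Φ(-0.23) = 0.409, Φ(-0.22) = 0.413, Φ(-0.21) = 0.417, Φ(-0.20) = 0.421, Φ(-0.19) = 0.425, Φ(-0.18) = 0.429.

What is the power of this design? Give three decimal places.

Power ≈ 0.417

z_β = |p₁−p₂|·√(n/[p₁q₁+p₂q₂]) − z_α
    = 0.05 · √(215/0.4675) − 1.282
    = 0.05 · 21.4451 − 1.282
    = 1.0723 − 1.282 = -0.2097 → -0.21
Power = Φ(-0.21) = 0.417.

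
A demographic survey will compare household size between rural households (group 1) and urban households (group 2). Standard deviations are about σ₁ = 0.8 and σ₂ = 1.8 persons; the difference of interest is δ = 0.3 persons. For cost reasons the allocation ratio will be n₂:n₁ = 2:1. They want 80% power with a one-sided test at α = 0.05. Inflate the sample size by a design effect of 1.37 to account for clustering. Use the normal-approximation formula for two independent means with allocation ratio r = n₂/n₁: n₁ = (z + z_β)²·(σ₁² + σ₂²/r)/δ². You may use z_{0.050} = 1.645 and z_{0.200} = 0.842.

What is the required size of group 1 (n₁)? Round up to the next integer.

n₁ = (z_α + z_β)² · (σ₁² + σ₂²/r) / δ²
   = (1.645 + 0.842)² · (0.8² + 1.8²/2) / 0.3²
   = 6.1852 · (0.64 + 1.62) / 0.09
   = 6.1852 · 2.26 / 0.09
   = 155.32
Design effect: 1.37 × 155.32 = 212.78.
Round up → n₁ = 213; n₂ = r·n₁ = 2 × 213 = 426.

n₁ = 213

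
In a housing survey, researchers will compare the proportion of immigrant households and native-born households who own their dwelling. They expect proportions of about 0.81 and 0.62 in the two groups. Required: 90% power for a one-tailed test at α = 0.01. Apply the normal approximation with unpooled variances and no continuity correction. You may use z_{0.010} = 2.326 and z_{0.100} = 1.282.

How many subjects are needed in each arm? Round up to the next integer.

n = (z_α + z_β)² · [p₁(1−p₁) + p₂(1−p₂)] / (p₁ − p₂)²
  = (2.326 + 1.282)² · (0.81·0.19 + 0.62·0.38) / (0.19)²
  = (3.608)² · (0.1539 + 0.2356) / 0.0361
  = 13.0177 · 0.3895 / 0.0361
  = 140.45
Round up → n = 141 per group.

n = 141 per group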